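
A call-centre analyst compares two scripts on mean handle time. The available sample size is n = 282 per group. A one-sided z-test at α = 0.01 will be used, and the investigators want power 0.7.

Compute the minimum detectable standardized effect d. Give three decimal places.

Required noncentrality: δ = z_{0.01} + z_{0.30} = 2.326 + 0.524 = 2.851.
δ = d·√(n/2) ⇒ d = δ/√(n/2) = 2.851/√(282/2) = 0.2401.

d ≈ 0.240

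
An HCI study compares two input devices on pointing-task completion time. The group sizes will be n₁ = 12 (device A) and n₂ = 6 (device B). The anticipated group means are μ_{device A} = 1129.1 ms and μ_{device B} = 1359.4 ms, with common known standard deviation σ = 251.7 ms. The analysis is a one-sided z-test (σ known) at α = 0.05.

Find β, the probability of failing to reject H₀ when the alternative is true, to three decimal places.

β ≈ 0.427

Standardized effect: d = |μ_{device A} − μ_{device B}| / σ = |1129.1 − 1359.4| / 251.7 = 0.9150
Noncentrality parameter: δ = d / √(1/n₁ + 1/n₂) = 0.9150 / √(1/12 + 1/6) = 1.8300
Critical value for a one-sided test at α = 0.05: z_α = 1.645.
Power = P(Z > 1.645 − δ) = Φ(0.185) = 0.5734.
Type II error: β = 1 − power = 1 − 0.5734 = 0.4266.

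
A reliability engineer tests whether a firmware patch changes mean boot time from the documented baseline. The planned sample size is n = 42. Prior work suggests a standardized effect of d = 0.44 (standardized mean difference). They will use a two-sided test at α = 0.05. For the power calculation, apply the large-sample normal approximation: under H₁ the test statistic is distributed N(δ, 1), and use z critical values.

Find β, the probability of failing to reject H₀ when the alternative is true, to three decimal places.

Noncentrality parameter: λ = d·√n = 0.44 × √42 = 2.8515
Critical value for a two-sided test at α = 0.05: z_{α/2} = 1.960.
Power = Φ(λ − 1.960) + Φ(−λ − 1.960) = Φ(0.892) + Φ(-4.811) = 0.8137 + 0.0000 = 0.8137.
Type II error: β = 1 − power = 1 − 0.8137 = 0.1863.

β ≈ 0.186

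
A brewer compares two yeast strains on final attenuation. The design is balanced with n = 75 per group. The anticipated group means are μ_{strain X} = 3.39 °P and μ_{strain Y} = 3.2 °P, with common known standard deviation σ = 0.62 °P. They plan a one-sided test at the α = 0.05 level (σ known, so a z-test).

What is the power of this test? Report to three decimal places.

Standardized effect: d = |μ_{strain X} − μ_{strain Y}| / σ = |3.39 − 3.2| / 0.62 = 0.3065
Noncentrality parameter: δ = d·√(n/2) = 0.3065 × √(75/2) = 1.8766
One-sided α = 0.05 → critical value z_{0.05} = 1.645.
Power = P(Z > 1.645 − δ) = Φ(0.232) = 0.5916.

Power ≈ 0.592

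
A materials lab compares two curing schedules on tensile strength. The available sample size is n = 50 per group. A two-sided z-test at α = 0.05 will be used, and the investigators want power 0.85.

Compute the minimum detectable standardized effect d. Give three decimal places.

d ≈ 0.599

Need Φ(δ − 1.960) = 0.85, so δ = 1.960 + 1.036 = 2.996.
(The second rejection-region term Φ(−δ − z_{α/2}) is negligible and dropped.)
δ = d·√(n/2) ⇒ d = δ/√(n/2) = 2.996/√(50/2) = 0.5993.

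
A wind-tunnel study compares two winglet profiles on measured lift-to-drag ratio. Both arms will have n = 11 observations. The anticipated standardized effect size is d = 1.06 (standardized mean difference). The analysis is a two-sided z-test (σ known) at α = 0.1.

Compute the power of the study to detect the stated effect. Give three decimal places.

Power ≈ 0.800

Noncentrality parameter: δ = d·√(n/2) = 1.06 × √(11/2) = 2.4859
Critical value for a two-sided test at α = 0.1: z_{α/2} = 1.645.
Power = Φ(δ − 1.645) + Φ(−δ − 1.645) = Φ(0.841) + Φ(-4.131) = 0.7998 + 0.0000 = 0.7999.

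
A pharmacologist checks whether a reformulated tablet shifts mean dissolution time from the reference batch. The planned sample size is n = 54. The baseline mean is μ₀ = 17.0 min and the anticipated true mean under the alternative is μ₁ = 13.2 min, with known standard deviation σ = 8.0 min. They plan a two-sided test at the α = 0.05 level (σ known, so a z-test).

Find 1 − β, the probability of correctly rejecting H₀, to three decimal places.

Standardized effect: d = |μ₁ − μ₀| / σ = |13.2 − 17.0| / 8.0 = 0.4750
Noncentrality parameter: δ = d·√n = 0.4750 × √54 = 3.4905
Critical value for a two-sided test at α = 0.05: z_{α/2} = 1.960.
Power = Φ(δ − 1.960) + Φ(−δ − 1.960) = Φ(1.531) + Φ(-5.450) = 0.9371 + 0.0000 = 0.9371.

Power ≈ 0.937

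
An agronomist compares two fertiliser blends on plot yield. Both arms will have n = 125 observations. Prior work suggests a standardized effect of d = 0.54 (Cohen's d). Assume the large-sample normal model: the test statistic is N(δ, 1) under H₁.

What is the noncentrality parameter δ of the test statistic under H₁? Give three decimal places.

δ ≈ 4.269

The noncentrality parameter scales effect size by the design's sample-size factor: δ = d·√(n/2) = 0.54 × √(125/2) = 4.2691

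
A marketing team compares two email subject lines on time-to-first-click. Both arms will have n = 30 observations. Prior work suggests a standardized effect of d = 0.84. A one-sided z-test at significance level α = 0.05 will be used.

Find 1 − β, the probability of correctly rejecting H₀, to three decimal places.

Power ≈ 0.946

Noncentrality parameter: δ = d·√(n/2) = 0.84 × √(30/2) = 3.2533
Critical value for a one-sided test at α = 0.05: z_α = 1.645.
Power = P(Z > 1.645 − δ) = Φ(1.608) = 0.9461.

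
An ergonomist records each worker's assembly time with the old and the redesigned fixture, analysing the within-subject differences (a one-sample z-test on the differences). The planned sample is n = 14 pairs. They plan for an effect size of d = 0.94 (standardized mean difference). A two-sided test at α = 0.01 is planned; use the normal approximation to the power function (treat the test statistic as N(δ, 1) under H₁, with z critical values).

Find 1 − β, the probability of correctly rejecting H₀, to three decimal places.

Power ≈ 0.827

Noncentrality parameter: δ = d·√n = 0.94 × √14 = 3.5172
Two-sided α = 0.01 → critical value z_{0.005} = 2.576.
Power = Φ(δ − 2.576) + Φ(−δ − 2.576) = Φ(0.941) + Φ(-6.093) = 0.8267 + 0.0000 = 0.8267.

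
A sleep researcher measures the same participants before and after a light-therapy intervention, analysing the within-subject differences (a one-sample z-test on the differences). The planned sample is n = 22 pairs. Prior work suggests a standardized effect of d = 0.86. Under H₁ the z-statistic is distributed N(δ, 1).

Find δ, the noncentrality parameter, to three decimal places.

The noncentrality parameter scales effect size by the design's sample-size factor: δ = d·√n = 0.86 × √22 = 4.0338

δ ≈ 4.034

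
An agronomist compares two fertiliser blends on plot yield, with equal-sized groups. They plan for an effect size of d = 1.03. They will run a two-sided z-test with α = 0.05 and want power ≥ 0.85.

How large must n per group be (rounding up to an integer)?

n = 17 per group

For power 0.85 need Φ(δ − z_{0.025}) = 0.85, so δ = z_{0.025} + z_{0.15} = 1.960 + 1.036 = 2.996.
(The Φ(−δ − z_{α/2}) term is vanishingly small for δ > 0 and is dropped in the standard sample-size formula.)
δ = d·√(n/2) ⇒ n = 2(δ/d)² = 2 × (2.996 / 1.03)² = 16.93.
Round up to the next whole unit.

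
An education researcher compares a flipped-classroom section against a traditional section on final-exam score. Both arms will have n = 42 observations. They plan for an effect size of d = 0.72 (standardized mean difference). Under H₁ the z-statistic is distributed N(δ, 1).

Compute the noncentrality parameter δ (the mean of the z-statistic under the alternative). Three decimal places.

The noncentrality parameter scales effect size by the design's sample-size factor: δ = d·√(n/2) = 0.72 × √(42/2) = 3.2995

δ ≈ 3.299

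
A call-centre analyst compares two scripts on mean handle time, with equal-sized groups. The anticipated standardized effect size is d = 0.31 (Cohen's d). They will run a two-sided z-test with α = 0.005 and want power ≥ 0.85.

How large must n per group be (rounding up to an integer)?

For power 0.85 need Φ(δ − z_{0.0025}) = 0.85, so δ = z_{0.0025} + z_{0.15} = 2.807 + 1.036 = 3.843.
(Ignoring the negligible lower-tail rejection probability gives the usual closed-form inversion.)
δ = d·√(n/2) ⇒ n = 2(δ/d)² = 2 × (3.843 / 0.31)² = 307.43.
Round up to the next whole unit.

n = 308 per group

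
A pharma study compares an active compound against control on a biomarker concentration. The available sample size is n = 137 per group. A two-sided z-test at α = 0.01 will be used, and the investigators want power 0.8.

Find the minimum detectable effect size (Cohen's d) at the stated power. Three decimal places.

d ≈ 0.413

Need Φ(δ − 2.576) = 0.8, so δ = 2.576 + 0.842 = 3.417.
(The second rejection-region term Φ(−δ − z_{α/2}) is negligible and dropped.)
δ = d·√(n/2) ⇒ d = δ/√(n/2) = 3.417/√(137/2) = 0.4129.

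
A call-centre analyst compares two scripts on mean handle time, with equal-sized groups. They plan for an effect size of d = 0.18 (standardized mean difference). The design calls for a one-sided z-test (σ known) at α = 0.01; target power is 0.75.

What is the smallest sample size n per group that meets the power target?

Set Φ(δ − 2.326) = 0.75; then δ − 2.326 = Φ⁻¹(0.75) = 0.674, giving δ = 3.001.
δ = d·√(n/2) ⇒ n = 2(δ/d)² = 2 × (3.001 / 0.18)² = 555.87.
Round up to the next whole unit.

n = 556 per group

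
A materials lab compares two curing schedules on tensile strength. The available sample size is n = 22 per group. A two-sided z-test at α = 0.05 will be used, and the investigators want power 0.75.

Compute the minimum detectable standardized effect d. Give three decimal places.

d ≈ 0.794

Required noncentrality: δ = z_{0.025} + z_{0.25} = 1.960 + 0.674 = 2.634.
(The second rejection-region term Φ(−δ − z_{α/2}) is negligible and dropped.)
δ = d·√(n/2) ⇒ d = δ/√(n/2) = 2.634/√(22/2) = 0.7943.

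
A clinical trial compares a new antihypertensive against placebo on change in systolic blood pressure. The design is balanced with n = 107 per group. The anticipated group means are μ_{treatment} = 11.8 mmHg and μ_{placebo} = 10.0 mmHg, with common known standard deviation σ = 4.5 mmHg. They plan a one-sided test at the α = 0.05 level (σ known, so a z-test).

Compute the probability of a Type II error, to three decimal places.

β ≈ 0.100

Standardized effect: d = |μ_{treatment} − μ_{placebo}| / σ = |11.8 − 10.0| / 4.5 = 0.4000
Noncentrality parameter: δ = d·√(n/2) = 0.4000 × √(107/2) = 2.9257
Critical value for a one-sided test at α = 0.05: z_α = 1.645.
Power = P(Z > 1.645 − δ) = Φ(1.281) = 0.8999.
Type II error: β = 1 − power = 1 − 0.8999 = 0.1001.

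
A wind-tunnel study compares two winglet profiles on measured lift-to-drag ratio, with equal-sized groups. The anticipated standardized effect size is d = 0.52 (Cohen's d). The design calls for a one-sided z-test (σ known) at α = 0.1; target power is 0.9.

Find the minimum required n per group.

Set Φ(δ − 1.282) = 0.9; then δ − 1.282 = Φ⁻¹(0.9) = 1.282, giving δ = 2.563.
δ = d·√(n/2) ⇒ n = 2(δ/d)² = 2 × (2.563 / 0.52)² = 48.59.
Round up to the next whole unit.

n = 49 per group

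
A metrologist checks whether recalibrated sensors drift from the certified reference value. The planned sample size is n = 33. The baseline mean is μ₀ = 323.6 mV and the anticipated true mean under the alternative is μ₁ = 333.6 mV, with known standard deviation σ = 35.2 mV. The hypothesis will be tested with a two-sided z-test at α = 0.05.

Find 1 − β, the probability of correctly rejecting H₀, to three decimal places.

Power ≈ 0.372

Standardized effect: d = |μ₁ − μ₀| / σ = |333.6 − 323.6| / 35.2 = 0.2841
Noncentrality parameter: δ = d·√n = 0.2841 × √33 = 1.6320
Critical value for a two-sided test at α = 0.05: z_{α/2} = 1.960.
Power = Φ(δ − 1.960) + Φ(−δ − 1.960) = Φ(-0.328) + Φ(-3.592) = 0.3715 + 0.0002 = 0.3716.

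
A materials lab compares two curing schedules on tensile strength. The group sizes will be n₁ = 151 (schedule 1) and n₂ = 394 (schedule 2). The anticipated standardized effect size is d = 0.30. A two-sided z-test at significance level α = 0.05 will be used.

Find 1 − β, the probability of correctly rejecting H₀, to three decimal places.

Power ≈ 0.880

Noncentrality parameter: δ = d / √(1/n₁ + 1/n₂) = 0.30 / √(1/151 + 1/394) = 3.1344
Critical value for a two-sided test at α = 0.05: z_{α/2} = 1.960.
Power = Φ(δ − 1.960) + Φ(−δ − 1.960) = Φ(1.174) + Φ(-5.094) = 0.8799 + 0.0000 = 0.8799.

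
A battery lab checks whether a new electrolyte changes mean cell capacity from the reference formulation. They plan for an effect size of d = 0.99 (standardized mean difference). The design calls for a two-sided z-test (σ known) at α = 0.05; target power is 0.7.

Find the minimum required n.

Set Φ(δ − 1.960) = 0.7; then δ − 1.960 = Φ⁻¹(0.7) = 0.524, giving δ = 2.484.
(The Φ(−δ − z_{α/2}) term is vanishingly small for δ > 0 and is dropped in the standard sample-size formula.)
δ = d·√n ⇒ n = (δ/d)² = (2.484 / 0.99)² = 6.30.
Rounding up, n = 7.

n = 7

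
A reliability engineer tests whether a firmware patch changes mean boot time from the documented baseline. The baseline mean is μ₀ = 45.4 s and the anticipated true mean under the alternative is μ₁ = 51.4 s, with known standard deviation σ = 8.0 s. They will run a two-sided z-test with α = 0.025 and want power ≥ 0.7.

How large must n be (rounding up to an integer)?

Standardized effect: d = |μ₁ − μ₀| / σ = |51.4 − 45.4| / 8.0 = 0.7500
Set Φ(δ − 2.241) = 0.7; then δ − 2.241 = Φ⁻¹(0.7) = 0.524, giving δ = 2.766.
(Ignoring the negligible lower-tail rejection probability gives the usual closed-form inversion.)
δ = d·√n ⇒ n = (δ/d)² = (2.766 / 0.7500)² = 13.60.
Rounding up, n = 14.

n = 14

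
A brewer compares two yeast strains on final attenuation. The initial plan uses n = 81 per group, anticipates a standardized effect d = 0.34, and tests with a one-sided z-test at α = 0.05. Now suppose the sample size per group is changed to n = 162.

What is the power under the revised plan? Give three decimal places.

Power ≈ 0.921

With n = 162 per group: δ = d·√(n/2) = 0.34 × √(162/2) = 3.0600. Critical value z_{0.05} = 1.645.
Revised power = Φ(δ − 1.645) = Φ(1.415) = 0.9215.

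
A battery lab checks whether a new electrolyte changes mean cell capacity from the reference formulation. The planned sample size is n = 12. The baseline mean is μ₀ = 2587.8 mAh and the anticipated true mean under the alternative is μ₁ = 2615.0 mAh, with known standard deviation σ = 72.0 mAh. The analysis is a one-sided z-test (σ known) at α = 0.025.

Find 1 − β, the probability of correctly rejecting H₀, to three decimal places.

Power ≈ 0.257

Standardized effect: d = |μ₁ − μ₀| / σ = |2615.0 − 2587.8| / 72.0 = 0.3778
Noncentrality parameter: δ = d·√n = 0.3778 × √12 = 1.3087
Critical value for a one-sided test at α = 0.025: z_α = 1.960.
Power = Φ(δ − 1.960) = Φ(-0.651) = 0.2574.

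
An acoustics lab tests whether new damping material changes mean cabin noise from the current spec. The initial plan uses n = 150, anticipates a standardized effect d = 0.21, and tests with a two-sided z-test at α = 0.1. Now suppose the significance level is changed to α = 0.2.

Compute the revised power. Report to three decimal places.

δ = d·√n = 0.21 × √150 = 2.5720 (unchanged). New critical value: z_{0.1} = 1.282.
Revised power = Φ(δ − 1.282) + Φ(−δ − 1.282) = Φ(1.290) + Φ(-3.854) = 0.9015 + 0.0001 = 0.9016.

Power ≈ 0.902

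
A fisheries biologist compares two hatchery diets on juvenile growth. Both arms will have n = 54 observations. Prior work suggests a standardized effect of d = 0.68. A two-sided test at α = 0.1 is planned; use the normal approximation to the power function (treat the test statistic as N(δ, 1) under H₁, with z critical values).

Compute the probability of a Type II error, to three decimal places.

Noncentrality parameter: δ = d·√(n/2) = 0.68 × √(54/2) = 3.5334
Critical value for a two-sided test at α = 0.1: z_{α/2} = 1.645.
Power = Φ(δ − 1.645) + Φ(−δ − 1.645) = Φ(1.889) + Φ(-5.178) = 0.9705 + 0.0000 = 0.9705.
Type II error: β = 1 − power = 1 − 0.9705 = 0.0295.

β ≈ 0.029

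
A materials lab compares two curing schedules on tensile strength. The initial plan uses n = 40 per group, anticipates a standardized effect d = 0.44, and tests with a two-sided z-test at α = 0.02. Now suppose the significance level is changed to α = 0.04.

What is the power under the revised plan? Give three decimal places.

δ = d·√(n/2) = 0.44 × √(40/2) = 1.9677 (unchanged). New critical value: z_{0.02} = 2.054.
Revised power = Φ(δ − 2.054) + Φ(−δ − 2.054) = Φ(-0.086) + Φ(-4.021) = 0.4657 + 0.0000 = 0.4658.

Power ≈ 0.466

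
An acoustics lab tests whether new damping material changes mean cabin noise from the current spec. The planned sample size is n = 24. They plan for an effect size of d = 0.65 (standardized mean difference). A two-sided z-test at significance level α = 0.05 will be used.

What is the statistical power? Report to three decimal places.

Noncentrality parameter: δ = d·√n = 0.65 × √24 = 3.1843
Two-sided α = 0.05 → critical value z_{0.025} = 1.960.
Power = Φ(δ − 1.960) + Φ(−δ − 1.960) = Φ(1.224) + Φ(-5.144) = 0.8896 + 0.0000 = 0.8896.

Power ≈ 0.890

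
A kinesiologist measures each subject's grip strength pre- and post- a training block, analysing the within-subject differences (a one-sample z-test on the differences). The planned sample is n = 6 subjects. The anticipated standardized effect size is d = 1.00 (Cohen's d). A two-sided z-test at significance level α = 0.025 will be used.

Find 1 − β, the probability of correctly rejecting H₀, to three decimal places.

Power ≈ 0.582

Noncentrality parameter: δ = d·√n = 1.00 × √6 = 2.4495
Two-sided α = 0.025 → critical value z_{0.0125} = 2.241.
Power = Φ(δ − 2.241) + Φ(−δ − 2.241) = Φ(0.208) + Φ(-4.691) = 0.5824 + 0.0000 = 0.5824.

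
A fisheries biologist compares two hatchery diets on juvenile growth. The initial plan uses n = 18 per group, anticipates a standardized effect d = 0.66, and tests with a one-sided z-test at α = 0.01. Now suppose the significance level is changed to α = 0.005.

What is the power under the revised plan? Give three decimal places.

δ = d·√(n/2) = 0.66 × √(18/2) = 1.9800 (unchanged). New critical value: z_{0.005} = 2.576.
Revised power = P(Z > 2.576 − δ) = Φ(-0.596) = 0.2756.

Power ≈ 0.276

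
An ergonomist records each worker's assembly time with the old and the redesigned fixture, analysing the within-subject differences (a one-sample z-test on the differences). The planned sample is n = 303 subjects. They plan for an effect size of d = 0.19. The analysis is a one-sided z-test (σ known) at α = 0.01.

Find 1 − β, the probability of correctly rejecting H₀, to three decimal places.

Noncentrality parameter: δ = d·√n = 0.19 × √303 = 3.3073
One-sided α = 0.01 → critical value z_{0.01} = 2.326.
Power = P(Z > 2.326 − δ) = Φ(0.981) = 0.8367.

Power ≈ 0.837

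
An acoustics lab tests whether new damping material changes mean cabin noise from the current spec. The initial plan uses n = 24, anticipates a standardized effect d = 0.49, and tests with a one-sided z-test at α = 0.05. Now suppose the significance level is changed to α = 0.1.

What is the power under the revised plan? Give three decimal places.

Power ≈ 0.868

δ = d·√n = 0.49 × √24 = 2.4005 (unchanged). New critical value: z_{0.1} = 1.282.
Revised power = Φ(δ − 1.282) = Φ(1.119) = 0.8684.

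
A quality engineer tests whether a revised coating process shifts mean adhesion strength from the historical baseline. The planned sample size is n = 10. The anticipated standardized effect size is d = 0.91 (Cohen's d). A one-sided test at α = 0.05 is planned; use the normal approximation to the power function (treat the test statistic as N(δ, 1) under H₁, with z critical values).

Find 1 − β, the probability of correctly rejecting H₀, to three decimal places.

Power ≈ 0.891

Noncentrality parameter: δ = d·√n = 0.91 × √10 = 2.8777
One-sided α = 0.05 → critical value z_{0.05} = 1.645.
Power = P(Z > 1.645 − δ) = Φ(1.233) = 0.8912.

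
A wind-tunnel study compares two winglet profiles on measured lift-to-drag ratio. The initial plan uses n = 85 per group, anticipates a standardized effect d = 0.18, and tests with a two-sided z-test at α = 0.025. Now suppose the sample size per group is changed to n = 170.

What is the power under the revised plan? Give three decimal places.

Power ≈ 0.280

With n = 170 per group: δ = d·√(n/2) = 0.18 × √(170/2) = 1.6595. Critical value z_{0.0125} = 2.241.
Revised power = Φ(δ − 2.241) + Φ(−δ − 2.241) = Φ(-0.582) + Φ(-3.901) = 0.2803 + 0.0000 = 0.2804.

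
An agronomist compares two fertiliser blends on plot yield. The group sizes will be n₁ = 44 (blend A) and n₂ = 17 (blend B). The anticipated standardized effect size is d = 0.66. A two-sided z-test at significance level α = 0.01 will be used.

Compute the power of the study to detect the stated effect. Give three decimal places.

Noncentrality parameter: λ = d / √(1/n₁ + 1/n₂) = 0.66 / √(1/44 + 1/17) = 2.3112
Two-sided α = 0.01 → critical value z_{0.005} = 2.576.
Power = Φ(λ − 2.576) + Φ(−λ − 2.576) = Φ(-0.265) + Φ(-4.887) = 0.3956 + 0.0000 = 0.3956.

Power ≈ 0.396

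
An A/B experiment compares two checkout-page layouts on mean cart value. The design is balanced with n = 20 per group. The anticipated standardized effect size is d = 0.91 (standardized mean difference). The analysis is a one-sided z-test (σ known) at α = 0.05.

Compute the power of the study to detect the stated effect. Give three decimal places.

Power ≈ 0.891

Noncentrality parameter: δ = d·√(n/2) = 0.91 × √(20/2) = 2.8777
Critical value for a one-sided test at α = 0.05: z_α = 1.645.
Power = Φ(δ − 1.645) = Φ(1.233) = 0.8912.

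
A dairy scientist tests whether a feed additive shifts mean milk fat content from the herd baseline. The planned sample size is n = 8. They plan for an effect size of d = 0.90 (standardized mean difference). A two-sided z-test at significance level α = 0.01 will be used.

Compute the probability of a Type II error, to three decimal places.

β ≈ 0.512

Noncentrality parameter: δ = d·√n = 0.90 × √8 = 2.5456
Two-sided α = 0.01 → critical value z_{0.005} = 2.576.
Power = Φ(δ − 2.576) + Φ(−δ − 2.576) = Φ(-0.030) + Φ(-5.121) = 0.4879 + 0.0000 = 0.4879.
Type II error: β = 1 − power = 1 − 0.4879 = 0.5121.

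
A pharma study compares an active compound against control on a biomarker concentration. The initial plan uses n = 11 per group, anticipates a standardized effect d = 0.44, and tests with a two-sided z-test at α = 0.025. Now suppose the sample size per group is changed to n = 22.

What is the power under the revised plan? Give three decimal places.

With n = 22 per group: δ = d·√(n/2) = 0.44 × √(22/2) = 1.4593. Critical value z_{0.0125} = 2.241.
Revised power = Φ(δ − 2.241) + Φ(−δ − 2.241) = Φ(-0.782) + Φ(-3.701) = 0.2171 + 0.0001 = 0.2172.

Power ≈ 0.217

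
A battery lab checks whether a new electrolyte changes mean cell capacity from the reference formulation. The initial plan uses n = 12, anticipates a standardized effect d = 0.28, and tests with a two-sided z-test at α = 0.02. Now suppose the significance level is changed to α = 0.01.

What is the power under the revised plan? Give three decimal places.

δ = d·√n = 0.28 × √12 = 0.9699 (unchanged). New critical value: z_{0.005} = 2.576.
Revised power = Φ(δ − 2.576) + Φ(−δ − 2.576) = Φ(-1.606) + Φ(-3.546) = 0.0542 + 0.0002 = 0.0543.

Power ≈ 0.054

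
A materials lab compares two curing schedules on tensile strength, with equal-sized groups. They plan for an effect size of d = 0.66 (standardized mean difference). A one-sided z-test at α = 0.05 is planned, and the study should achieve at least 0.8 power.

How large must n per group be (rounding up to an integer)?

Set Φ(δ − 1.645) = 0.8; then δ − 1.645 = Φ⁻¹(0.8) = 0.842, giving δ = 2.486.
δ = d·√(n/2) ⇒ n = 2(δ/d)² = 2 × (2.486 / 0.66)² = 28.39.
Round up to the next whole unit.

n = 29 per group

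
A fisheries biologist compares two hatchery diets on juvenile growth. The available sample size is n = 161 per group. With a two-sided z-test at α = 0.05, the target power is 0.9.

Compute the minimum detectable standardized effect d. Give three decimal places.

Need Φ(δ − 1.960) = 0.9, so δ = 1.960 + 1.282 = 3.242.
(The second rejection-region term Φ(−δ − z_{α/2}) is negligible and dropped.)
δ = d·√(n/2) ⇒ d = δ/√(n/2) = 3.242/√(161/2) = 0.3613.

d ≈ 0.361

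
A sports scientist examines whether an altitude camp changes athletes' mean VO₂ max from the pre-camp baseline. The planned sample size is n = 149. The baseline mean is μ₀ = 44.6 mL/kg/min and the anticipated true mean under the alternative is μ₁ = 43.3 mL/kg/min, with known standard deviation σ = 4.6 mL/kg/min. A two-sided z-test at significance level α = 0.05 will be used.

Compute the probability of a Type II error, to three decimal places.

Standardized effect: d = |μ₁ − μ₀| / σ = |43.3 − 44.6| / 4.6 = 0.2826
Noncentrality parameter: δ = d·√n = 0.2826 × √149 = 3.4497
Critical value for a two-sided test at α = 0.05: z_{α/2} = 1.960.
Power = Φ(δ − 1.960) + Φ(−δ − 1.960) = Φ(1.490) + Φ(-5.410) = 0.9319 + 0.0000 = 0.9319.
Type II error: β = 1 − power = 1 − 0.9319 = 0.0681.

β ≈ 0.068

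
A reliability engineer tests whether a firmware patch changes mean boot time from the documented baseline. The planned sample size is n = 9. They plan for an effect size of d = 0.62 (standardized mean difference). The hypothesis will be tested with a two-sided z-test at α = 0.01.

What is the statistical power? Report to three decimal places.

Power ≈ 0.237

Noncentrality parameter: δ = d·√n = 0.62 × √9 = 1.8600
Critical value for a two-sided test at α = 0.01: z_{α/2} = 2.576.
Power = Φ(δ − 2.576) + Φ(−δ − 2.576) = Φ(-0.716) + Φ(-4.436) = 0.2370 + 0.0000 = 0.2371.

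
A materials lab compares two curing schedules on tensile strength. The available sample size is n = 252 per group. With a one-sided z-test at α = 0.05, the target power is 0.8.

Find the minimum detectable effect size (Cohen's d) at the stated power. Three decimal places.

d ≈ 0.222

Required noncentrality: δ = z_{0.05} + z_{0.20} = 1.645 + 0.842 = 2.486.
δ = d·√(n/2) ⇒ d = δ/√(n/2) = 2.486/√(252/2) = 0.2215.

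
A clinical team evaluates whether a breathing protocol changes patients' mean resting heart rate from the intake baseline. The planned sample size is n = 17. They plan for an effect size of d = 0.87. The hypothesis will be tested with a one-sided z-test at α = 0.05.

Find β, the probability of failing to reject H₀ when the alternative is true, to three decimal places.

Noncentrality parameter: λ = d·√n = 0.87 × √17 = 3.5871
One-sided α = 0.05 → critical value z_{0.05} = 1.645.
Power = P(Z > 1.645 − λ) = Φ(1.942) = 0.9739.
Type II error: β = 1 − power = 1 − 0.9739 = 0.0261.

β ≈ 0.026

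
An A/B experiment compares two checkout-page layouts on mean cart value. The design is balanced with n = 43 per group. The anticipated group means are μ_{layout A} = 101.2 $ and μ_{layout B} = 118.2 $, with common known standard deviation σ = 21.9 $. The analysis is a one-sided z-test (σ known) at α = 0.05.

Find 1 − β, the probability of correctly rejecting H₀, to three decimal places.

Standardized effect: d = |μ_{layout A} − μ_{layout B}| / σ = |101.2 − 118.2| / 21.9 = 0.7763
Noncentrality parameter: δ = d·√(n/2) = 0.7763 × √(43/2) = 3.5993
One-sided α = 0.05 → critical value z_{0.05} = 1.645.
Power = Φ(δ − 1.645) = Φ(1.954) = 0.9747.

Power ≈ 0.975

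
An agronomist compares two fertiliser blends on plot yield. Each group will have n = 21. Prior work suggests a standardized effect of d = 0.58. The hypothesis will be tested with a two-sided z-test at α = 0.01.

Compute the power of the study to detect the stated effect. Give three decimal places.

Power ≈ 0.243

Noncentrality parameter: λ = d·√(n/2) = 0.58 × √(21/2) = 1.8794
Two-sided α = 0.01 → critical value z_{0.005} = 2.576.
Power = Φ(λ − 2.576) + Φ(−λ − 2.576) = Φ(-0.696) + Φ(-4.455) = 0.2431 + 0.0000 = 0.2431.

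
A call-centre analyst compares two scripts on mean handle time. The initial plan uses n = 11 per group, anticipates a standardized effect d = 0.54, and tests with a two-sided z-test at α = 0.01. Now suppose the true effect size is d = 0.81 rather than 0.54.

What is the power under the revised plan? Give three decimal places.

With d = 0.81: δ = d·√(n/2) = 0.81 × √(11/2) = 1.8996. Critical value z_{0.005} = 2.576.
Revised power = Φ(δ − 2.576) + Φ(−δ − 2.576) = Φ(-0.676) + Φ(-4.475) = 0.2495 + 0.0000 = 0.2495.

Power ≈ 0.249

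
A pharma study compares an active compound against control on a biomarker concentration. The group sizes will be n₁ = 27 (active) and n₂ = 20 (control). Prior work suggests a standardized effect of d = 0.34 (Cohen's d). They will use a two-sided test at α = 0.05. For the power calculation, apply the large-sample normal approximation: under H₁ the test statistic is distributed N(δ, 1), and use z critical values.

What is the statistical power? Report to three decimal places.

Power ≈ 0.211

Noncentrality parameter: δ = d / √(1/n₁ + 1/n₂) = 0.34 / √(1/27 + 1/20) = 1.1525
Critical value for a two-sided test at α = 0.05: z_{α/2} = 1.960.
Power = Φ(δ − 1.960) + Φ(−δ − 1.960) = Φ(-0.808) + Φ(-3.112) = 0.2097 + 0.0009 = 0.2106.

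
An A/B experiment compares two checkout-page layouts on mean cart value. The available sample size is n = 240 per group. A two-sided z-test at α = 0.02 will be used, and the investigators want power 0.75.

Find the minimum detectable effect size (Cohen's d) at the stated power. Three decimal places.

d ≈ 0.274

Required noncentrality: δ = z_{0.01} + z_{0.25} = 2.326 + 0.674 = 3.001.
(Lower-tail contribution to power is negligible for δ > 0.)
δ = d·√(n/2) ⇒ d = δ/√(n/2) = 3.001/√(240/2) = 0.2739.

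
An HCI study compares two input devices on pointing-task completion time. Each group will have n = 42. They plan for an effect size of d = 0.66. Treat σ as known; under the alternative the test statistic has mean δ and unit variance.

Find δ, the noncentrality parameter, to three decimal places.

δ = d·√(n/2) = 0.66 × √(42/2) = 3.0245

δ ≈ 3.024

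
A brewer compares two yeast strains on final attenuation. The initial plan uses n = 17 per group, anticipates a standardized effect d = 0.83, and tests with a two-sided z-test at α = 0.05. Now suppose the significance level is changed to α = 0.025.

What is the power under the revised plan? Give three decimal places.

δ = d·√(n/2) = 0.83 × √(17/2) = 2.4198 (unchanged). New critical value: z_{0.0125} = 2.241.
Revised power = Φ(δ − 2.241) + Φ(−δ − 2.241) = Φ(0.178) + Φ(-4.661) = 0.5708 + 0.0000 = 0.5708.

Power ≈ 0.571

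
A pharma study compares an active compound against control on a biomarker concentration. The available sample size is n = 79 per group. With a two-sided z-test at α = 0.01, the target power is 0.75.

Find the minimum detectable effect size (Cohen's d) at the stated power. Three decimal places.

d ≈ 0.517

Required noncentrality: δ = z_{0.005} + z_{0.25} = 2.576 + 0.674 = 3.250.
(Lower-tail contribution to power is negligible for δ > 0.)
δ = d·√(n/2) ⇒ d = δ/√(n/2) = 3.250/√(79/2) = 0.5172.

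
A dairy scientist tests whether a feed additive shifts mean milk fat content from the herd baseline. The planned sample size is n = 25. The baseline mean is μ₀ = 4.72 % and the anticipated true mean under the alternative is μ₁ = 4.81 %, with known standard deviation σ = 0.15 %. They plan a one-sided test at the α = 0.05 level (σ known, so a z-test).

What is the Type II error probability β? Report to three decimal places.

Standardized effect: d = |μ₁ − μ₀| / σ = |4.81 − 4.72| / 0.15 = 0.6000
Noncentrality parameter: δ = d·√n = 0.6000 × √25 = 3.0000
Critical value for a one-sided test at α = 0.05: z_α = 1.645.
Power = P(Z > 1.645 − δ) = Φ(1.355) = 0.9123.
Type II error: β = 1 − power = 1 − 0.9123 = 0.0877.

β ≈ 0.088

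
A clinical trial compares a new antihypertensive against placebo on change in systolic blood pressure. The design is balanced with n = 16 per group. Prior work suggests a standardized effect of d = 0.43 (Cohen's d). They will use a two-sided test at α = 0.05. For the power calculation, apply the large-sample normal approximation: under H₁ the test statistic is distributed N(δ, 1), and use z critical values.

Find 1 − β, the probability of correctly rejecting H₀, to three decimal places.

Noncentrality parameter: λ = d·√(n/2) = 0.43 × √(16/2) = 1.2162
Two-sided α = 0.05 → critical value z_{0.025} = 1.960.
Power = Φ(λ − 1.960) + Φ(−λ − 1.960) = Φ(-0.744) + Φ(-3.176) = 0.2285 + 0.0007 = 0.2293.

Power ≈ 0.229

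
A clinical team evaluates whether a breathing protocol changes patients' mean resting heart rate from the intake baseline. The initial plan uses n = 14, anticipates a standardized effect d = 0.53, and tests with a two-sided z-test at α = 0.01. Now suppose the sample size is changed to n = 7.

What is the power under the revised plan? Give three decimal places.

With n = 7: δ = d·√n = 0.53 × √7 = 1.4022. Critical value z_{0.005} = 2.576.
Revised power = Φ(δ − 2.576) + Φ(−δ − 2.576) = Φ(-1.174) + Φ(-3.978) = 0.1203 + 0.0000 = 0.1203.

Power ≈ 0.120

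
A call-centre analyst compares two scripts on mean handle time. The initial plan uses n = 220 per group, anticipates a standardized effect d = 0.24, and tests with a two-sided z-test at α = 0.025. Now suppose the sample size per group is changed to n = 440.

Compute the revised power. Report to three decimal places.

With n = 440 per group: δ = d·√(n/2) = 0.24 × √(440/2) = 3.5598. Critical value z_{0.0125} = 2.241.
Revised power = Φ(δ − 2.241) + Φ(−δ − 2.241) = Φ(1.318) + Φ(-5.801) = 0.9063 + 0.0000 = 0.9063.

Power ≈ 0.906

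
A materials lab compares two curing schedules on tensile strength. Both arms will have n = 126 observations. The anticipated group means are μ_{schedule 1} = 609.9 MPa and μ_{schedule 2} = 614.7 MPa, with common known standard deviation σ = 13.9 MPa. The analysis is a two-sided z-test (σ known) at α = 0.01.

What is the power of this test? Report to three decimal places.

Standardized effect: d = |μ_{schedule 1} − μ_{schedule 2}| / σ = |609.9 − 614.7| / 13.9 = 0.3453
Noncentrality parameter: δ = d·√(n/2) = 0.3453 × √(126/2) = 2.7409
Two-sided α = 0.01 → critical value z_{0.005} = 2.576.
Power = Φ(δ − 2.576) + Φ(−δ − 2.576) = Φ(0.165) + Φ(-5.317) = 0.5656 + 0.0000 = 0.5656.

Power ≈ 0.566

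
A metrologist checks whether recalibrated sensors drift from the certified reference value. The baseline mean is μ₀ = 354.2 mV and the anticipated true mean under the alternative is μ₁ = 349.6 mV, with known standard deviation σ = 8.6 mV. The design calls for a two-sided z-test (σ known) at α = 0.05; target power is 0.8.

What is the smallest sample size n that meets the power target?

n = 28

Standardized effect: d = |μ₁ − μ₀| / σ = |349.6 − 354.2| / 8.6 = 0.5349
Set Φ(δ − 1.960) = 0.8; then δ − 1.960 = Φ⁻¹(0.8) = 0.842, giving δ = 2.802.
(Ignoring the negligible lower-tail rejection probability gives the usual closed-form inversion.)
δ = d·√n ⇒ n = (δ/d)² = (2.802 / 0.5349)² = 27.43.
Round up to the next whole unit.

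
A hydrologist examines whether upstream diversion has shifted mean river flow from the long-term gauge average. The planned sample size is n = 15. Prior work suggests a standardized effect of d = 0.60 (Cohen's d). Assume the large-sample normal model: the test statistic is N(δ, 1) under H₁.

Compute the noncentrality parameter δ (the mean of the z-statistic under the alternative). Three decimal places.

δ ≈ 2.324

The noncentrality parameter scales effect size by the design's sample-size factor: δ = d·√n = 0.60 × √15 = 2.3238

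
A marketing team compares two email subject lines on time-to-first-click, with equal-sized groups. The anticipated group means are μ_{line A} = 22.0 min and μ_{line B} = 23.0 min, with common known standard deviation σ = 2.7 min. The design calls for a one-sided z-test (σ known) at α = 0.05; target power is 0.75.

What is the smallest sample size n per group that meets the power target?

n = 79 per group

Standardized effect: d = |μ_{line A} − μ_{line B}| / σ = |22.0 − 23.0| / 2.7 = 0.3704
Set Φ(δ − 1.645) = 0.75; then δ − 1.645 = Φ⁻¹(0.75) = 0.674, giving δ = 2.319.
δ = d·√(n/2) ⇒ n = 2(δ/d)² = 2 × (2.319 / 0.3704)² = 78.43.
Round up to the next whole unit.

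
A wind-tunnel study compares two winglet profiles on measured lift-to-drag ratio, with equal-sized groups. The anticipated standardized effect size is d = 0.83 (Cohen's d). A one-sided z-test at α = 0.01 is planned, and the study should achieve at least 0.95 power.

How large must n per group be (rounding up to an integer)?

Set Φ(δ − 2.326) = 0.95; then δ − 2.326 = Φ⁻¹(0.95) = 1.645, giving δ = 3.971.
δ = d·√(n/2) ⇒ n = 2(δ/d)² = 2 × (3.971 / 0.83)² = 45.78.
Rounding up, n = 46 per group.

n = 46 per group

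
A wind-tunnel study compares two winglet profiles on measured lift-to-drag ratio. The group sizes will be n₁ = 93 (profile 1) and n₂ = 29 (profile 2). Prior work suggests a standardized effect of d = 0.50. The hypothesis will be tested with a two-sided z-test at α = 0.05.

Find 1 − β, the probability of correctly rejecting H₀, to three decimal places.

Noncentrality parameter: δ = d / √(1/n₁ + 1/n₂) = 0.50 / √(1/93 + 1/29) = 2.3509
Critical value for a two-sided test at α = 0.05: z_{α/2} = 1.960.
Power = Φ(δ − 1.960) + Φ(−δ − 1.960) = Φ(0.391) + Φ(-4.311) = 0.6521 + 0.0000 = 0.6521.

Power ≈ 0.652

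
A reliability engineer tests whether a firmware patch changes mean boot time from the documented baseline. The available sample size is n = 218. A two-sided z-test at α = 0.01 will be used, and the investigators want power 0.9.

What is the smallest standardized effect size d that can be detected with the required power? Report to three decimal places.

d ≈ 0.261

Required noncentrality: δ = z_{0.005} + z_{0.10} = 2.576 + 1.282 = 3.857.
(The second rejection-region term Φ(−δ − z_{α/2}) is negligible and dropped.)
δ = d·√n ⇒ d = δ/√n = 3.857/√218 = 0.2613.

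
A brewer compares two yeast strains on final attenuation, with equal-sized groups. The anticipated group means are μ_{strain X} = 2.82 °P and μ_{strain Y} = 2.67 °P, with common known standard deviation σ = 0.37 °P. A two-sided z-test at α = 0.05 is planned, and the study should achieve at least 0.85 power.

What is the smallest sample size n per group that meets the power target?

Standardized effect: d = |μ_{strain X} − μ_{strain Y}| / σ = |2.82 − 2.67| / 0.37 = 0.4054
For power 0.85 need Φ(δ − z_{0.025}) = 0.85, so δ = z_{0.025} + z_{0.15} = 1.960 + 1.036 = 2.996.
(For δ > 0 the lower-tail rejection region contributes negligibly to power, so the one-term inversion is standard.)
δ = d·√(n/2) ⇒ n = 2(δ/d)² = 2 × (2.996 / 0.4054)² = 109.26.
Round up to the next whole unit.

n = 110 per group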